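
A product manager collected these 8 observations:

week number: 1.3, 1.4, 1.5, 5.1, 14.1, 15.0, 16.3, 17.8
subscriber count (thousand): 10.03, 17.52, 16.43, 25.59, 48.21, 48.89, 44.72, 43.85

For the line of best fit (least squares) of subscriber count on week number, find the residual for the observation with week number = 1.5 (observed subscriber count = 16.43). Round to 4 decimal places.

n = 8, Σx = 72.5, Σy = 255.24, Σxy = 3115.298, Σx² = 1038.25
Sxx = Σx² − (Σx)²/n = 1038.25 − 657.03125 = 381.21875
Sxy = Σxy − (Σx)(Σy)/n = 3115.298 − 2313.1125 = 802.1855
b = Sxy/Sxx = 802.1855/381.21875 = 2.104266
a = ȳ − b·x̄ = 31.905 − 2.104266·9.0625 = 12.835093
ŷ(1.5) = 12.835093 + 2.104266·1.5 = 15.991491
residual = y − ŷ = 16.43 − 15.991491 = 0.438509

0.4385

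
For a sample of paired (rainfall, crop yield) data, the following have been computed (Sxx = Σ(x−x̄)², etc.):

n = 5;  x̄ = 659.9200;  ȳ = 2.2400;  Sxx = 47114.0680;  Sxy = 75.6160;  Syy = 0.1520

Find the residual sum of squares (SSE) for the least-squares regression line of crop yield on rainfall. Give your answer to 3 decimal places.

0.031

b = Sxy/Sxx = 75.616/47114.068 = 0.001605
SSE = Syy − b·Sxy = 0.152 − 0.001605·75.616 = 0.030640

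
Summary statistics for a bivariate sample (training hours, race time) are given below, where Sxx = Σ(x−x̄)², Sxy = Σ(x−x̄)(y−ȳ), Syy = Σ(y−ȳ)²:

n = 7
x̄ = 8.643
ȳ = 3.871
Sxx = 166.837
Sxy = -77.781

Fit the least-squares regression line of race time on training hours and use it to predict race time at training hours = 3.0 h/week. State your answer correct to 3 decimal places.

b = Sxy/Sxx = -77.781/166.837 = -0.466210
a = ȳ − b·x̄ = 3.871 − (-0.466210)·8.643 = 7.900449
ŷ(3.0) = a + b·3.0 = 7.900449 + (-0.466210)·3 = 6.501820

6.502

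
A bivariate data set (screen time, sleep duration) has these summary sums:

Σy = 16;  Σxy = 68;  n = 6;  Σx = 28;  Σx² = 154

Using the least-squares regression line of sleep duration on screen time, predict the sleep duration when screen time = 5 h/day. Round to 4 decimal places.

2.5714

Sxx = Σx² − (Σx)²/n = 154 − 130.666667 = 23.333333
Sxy = Σxy − (Σx)(Σy)/n = 68 − 74.666667 = -6.666667
b = Sxy/Sxx = -6.666667/23.333333 = -0.285714
a = ȳ − b·x̄ = 2.666667 − (-0.285714)·4.666667 = 4
ŷ(5) = a + b·5 = 4 + (-0.285714)·5 = 2.571429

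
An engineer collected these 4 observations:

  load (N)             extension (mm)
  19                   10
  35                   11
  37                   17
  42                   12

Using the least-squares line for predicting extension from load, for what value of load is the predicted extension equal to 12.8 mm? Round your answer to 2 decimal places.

n = 4, Σx = 133, Σy = 50, Σxy = 1708, Σx² = 4719
Sxx = Σx² − (Σx)²/n = 4719 − 4422.25 = 296.75
Sxy = Σxy − (Σx)(Σy)/n = 1708 − 1662.5 = 45.5
b = Sxy/Sxx = 45.5/296.75 = 0.153328
a = ȳ − b·x̄ = 12.5 − 0.153328·33.25 = 7.401853
Set a + b·x = 12.8: x = (12.8 − 7.401853) / 0.153328 = 35.206593

35.21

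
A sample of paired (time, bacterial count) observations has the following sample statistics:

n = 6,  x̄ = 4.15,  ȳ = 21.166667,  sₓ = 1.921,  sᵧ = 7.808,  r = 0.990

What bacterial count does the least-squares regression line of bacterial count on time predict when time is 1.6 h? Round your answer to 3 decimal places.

b = r · sᵧ/sₓ = 0.99 · 7.808/1.921 = 4.023904
a = ȳ − b·x̄ = 21.166667 − 4.023904·4.15 = 4.467465
ŷ(1.6) = a + b·1.6 = 4.467465 + 4.023904·1.6 = 10.905711

10.906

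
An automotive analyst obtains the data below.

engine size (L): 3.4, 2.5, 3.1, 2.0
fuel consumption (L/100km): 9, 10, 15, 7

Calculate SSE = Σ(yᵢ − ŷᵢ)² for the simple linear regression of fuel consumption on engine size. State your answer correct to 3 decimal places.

25.158

n = 4, Σx = 11, Σy = 41, Σxy = 116.1, Σx² = 31.42, Σy² = 455
Sxx = Σx² − (Σx)²/n = 31.42 − 30.25 = 1.17
Sxy = Σxy − (Σx)(Σy)/n = 116.1 − 112.75 = 3.35
Syy = Σy² − (Σy)²/n = 455 − 420.25 = 34.75
b = Sxy/Sxx = 3.35/1.17 = 2.863248
SSE = Syy − b·Sxy = 34.75 − 2.863248·3.35 = 25.158120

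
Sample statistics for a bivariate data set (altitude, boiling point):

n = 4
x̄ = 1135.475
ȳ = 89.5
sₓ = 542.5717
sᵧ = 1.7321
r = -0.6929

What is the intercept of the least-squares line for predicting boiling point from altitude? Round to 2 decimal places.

92.01

b = r · sᵧ/sₓ = -0.6929 · 1.7321/542.5717 = -0.002212
a = ȳ − b·x̄ = 89.5 − (-0.002212)·1135.475 = 92.011678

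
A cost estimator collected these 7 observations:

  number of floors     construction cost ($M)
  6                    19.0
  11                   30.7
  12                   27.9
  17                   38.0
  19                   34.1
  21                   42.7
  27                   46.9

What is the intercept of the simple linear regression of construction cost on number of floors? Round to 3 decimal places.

13.499

n = 7, Σx = 113, Σy = 239.3, Σxy = 4243.4, Σx² = 2121
Sxx = Σx² − (Σx)²/n = 2121 − 1824.142857 = 296.857143
Sxy = Σxy − (Σx)(Σy)/n = 4243.4 − 3862.985714 = 380.414286
b = Sxy/Sxx = 380.414286/296.857143 = 1.281473
a = ȳ − b·x̄ = 34.185714 − 1.281473·16.142857 = 13.499086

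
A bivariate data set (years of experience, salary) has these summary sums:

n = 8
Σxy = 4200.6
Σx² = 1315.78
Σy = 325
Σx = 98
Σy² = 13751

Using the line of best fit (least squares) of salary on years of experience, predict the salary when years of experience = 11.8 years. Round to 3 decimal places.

39.769

Sxx = Σx² − (Σx)²/n = 1315.78 − 1200.5 = 115.28
Sxy = Σxy − (Σx)(Σy)/n = 4200.6 − 3981.25 = 219.35
b = Sxy/Sxx = 219.35/115.28 = 1.902759
a = ȳ − b·x̄ = 40.625 − 1.902759·12.25 = 17.316208
ŷ(11.8) = a + b·11.8 = 17.316208 + 1.902759·11.8 = 39.768759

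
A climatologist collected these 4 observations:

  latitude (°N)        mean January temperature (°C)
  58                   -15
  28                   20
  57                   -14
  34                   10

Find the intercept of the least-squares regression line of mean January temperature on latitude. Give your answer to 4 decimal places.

50.1176

n = 4, Σx = 177, Σy = 1, Σxy = -768, Σx² = 8553
Sxx = Σx² − (Σx)²/n = 8553 − 7832.25 = 720.75
Sxy = Σxy − (Σx)(Σy)/n = -768 − 44.25 = -812.25
b = Sxy/Sxx = -812.25/720.75 = -1.126951
a = ȳ − b·x̄ = 0.25 − (-1.126951)·44.25 = 50.117586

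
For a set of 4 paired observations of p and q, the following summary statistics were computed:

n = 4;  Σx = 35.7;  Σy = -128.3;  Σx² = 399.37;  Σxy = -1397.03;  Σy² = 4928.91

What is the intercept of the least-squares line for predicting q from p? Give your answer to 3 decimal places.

Sxx = Σx² − (Σx)²/n = 399.37 − 318.6225 = 80.7475
Sxy = Σxy − (Σx)(Σy)/n = -1397.03 − (-1145.0775) = -251.9525
b = Sxy/Sxx = -251.9525/80.7475 = -3.120251
a = ȳ − b·x̄ = -32.075 − (-3.120251)·8.925 = -4.226756

-4.227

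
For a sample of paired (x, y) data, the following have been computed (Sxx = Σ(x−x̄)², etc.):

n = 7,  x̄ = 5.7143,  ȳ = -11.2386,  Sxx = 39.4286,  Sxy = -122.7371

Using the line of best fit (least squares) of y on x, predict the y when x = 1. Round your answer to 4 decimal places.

b = Sxy/Sxx = -122.7371/39.4286 = -3.112895
a = ȳ − b·x̄ = -11.2386 − (-3.112895)·5.7143 = 6.549417
ŷ(1) = a + b·1 = 6.549417 + (-3.112895)·1 = 3.436522

3.4365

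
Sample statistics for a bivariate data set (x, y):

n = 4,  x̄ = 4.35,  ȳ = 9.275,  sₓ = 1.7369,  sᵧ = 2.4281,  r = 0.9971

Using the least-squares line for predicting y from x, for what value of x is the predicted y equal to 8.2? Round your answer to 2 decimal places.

3.58

b = r · sᵧ/sₓ = 0.9971 · 2.4281/1.7369 = 1.393896
a = ȳ − b·x̄ = 9.275 − 1.393896·4.35 = 3.211551
Set a + b·x = 8.2: x = (8.2 − 3.211551) / 1.393896 = 3.578781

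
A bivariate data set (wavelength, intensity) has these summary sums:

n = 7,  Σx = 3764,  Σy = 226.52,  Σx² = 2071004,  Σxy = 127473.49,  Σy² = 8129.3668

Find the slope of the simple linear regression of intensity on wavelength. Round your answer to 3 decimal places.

0.121

Sxx = Σx² − (Σx)²/n = 2071004 − 2023956.571429 = 47047.428571
Sxy = Σxy − (Σx)(Σy)/n = 127473.49 − 121803.04 = 5670.45
b = Sxy/Sxx = 5670.45/47047.428571 = 0.120526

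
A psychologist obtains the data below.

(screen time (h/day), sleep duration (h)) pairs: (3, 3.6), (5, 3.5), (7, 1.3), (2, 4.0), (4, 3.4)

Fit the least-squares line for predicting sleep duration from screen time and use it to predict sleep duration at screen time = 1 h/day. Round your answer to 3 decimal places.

4.751

n = 5, Σx = 21, Σy = 15.8, Σxy = 59, Σx² = 103
Sxx = Σx² − (Σx)²/n = 103 − 88.2 = 14.8
Sxy = Σxy − (Σx)(Σy)/n = 59 − 66.36 = -7.36
b = Sxy/Sxx = -7.36/14.8 = -0.497297
a = ȳ − b·x̄ = 3.16 − (-0.497297)·4.2 = 5.248649
ŷ(1) = a + b·1 = 5.248649 + (-0.497297)·1 = 4.751351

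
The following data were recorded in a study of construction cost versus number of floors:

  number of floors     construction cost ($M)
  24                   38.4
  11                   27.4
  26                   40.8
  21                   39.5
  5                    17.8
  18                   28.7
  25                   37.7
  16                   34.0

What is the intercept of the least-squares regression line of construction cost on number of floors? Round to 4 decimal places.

n = 8, Σx = 146, Σy = 264.3, Σxy = 5205.4, Σx² = 3044
Sxx = Σx² − (Σx)²/n = 3044 − 2664.5 = 379.5
Sxy = Σxy − (Σx)(Σy)/n = 5205.4 − 4823.475 = 381.925
b = Sxy/Sxx = 381.925/379.5 = 1.006390
a = ȳ − b·x̄ = 33.0375 − 1.006390·18.25 = 14.670883

14.6709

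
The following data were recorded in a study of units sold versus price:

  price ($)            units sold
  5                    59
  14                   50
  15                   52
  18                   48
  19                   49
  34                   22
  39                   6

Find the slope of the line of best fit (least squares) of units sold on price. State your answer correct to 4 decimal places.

-1.5743

n = 7, Σx = 144, Σy = 286, Σxy = 4552, Σx² = 3808
Sxx = Σx² − (Σx)²/n = 3808 − 2962.285714 = 845.714286
Sxy = Σxy − (Σx)(Σy)/n = 4552 − 5883.428571 = -1331.428571
b = Sxy/Sxx = -1331.428571/845.714286 = -1.574324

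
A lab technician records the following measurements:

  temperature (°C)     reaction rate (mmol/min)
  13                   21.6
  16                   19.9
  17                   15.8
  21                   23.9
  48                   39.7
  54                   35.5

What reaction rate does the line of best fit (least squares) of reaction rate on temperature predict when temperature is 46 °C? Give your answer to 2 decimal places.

n = 6, Σx = 169, Σy = 156.4, Σxy = 5192.3, Σx² = 6375
Sxx = Σx² − (Σx)²/n = 6375 − 4760.166667 = 1614.833333
Sxy = Σxy − (Σx)(Σy)/n = 5192.3 − 4405.266667 = 787.033333
b = Sxy/Sxx = 787.033333/1614.833333 = 0.487377
a = ȳ − b·x̄ = 26.066667 − 0.487377·28.166667 = 12.338869
ŷ(46) = a + b·46 = 12.338869 + 0.487377·46 = 34.758231

34.76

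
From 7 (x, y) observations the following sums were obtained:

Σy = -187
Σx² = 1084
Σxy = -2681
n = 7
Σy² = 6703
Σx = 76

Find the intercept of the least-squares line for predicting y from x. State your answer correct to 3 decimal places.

0.578

Sxx = Σx² − (Σx)²/n = 1084 − 825.142857 = 258.857143
Sxy = Σxy − (Σx)(Σy)/n = -2681 − (-2030.285714) = -650.714286
b = Sxy/Sxx = -650.714286/258.857143 = -2.513797
a = ȳ − b·x̄ = -26.714286 − (-2.513797)·10.857143 = 0.578366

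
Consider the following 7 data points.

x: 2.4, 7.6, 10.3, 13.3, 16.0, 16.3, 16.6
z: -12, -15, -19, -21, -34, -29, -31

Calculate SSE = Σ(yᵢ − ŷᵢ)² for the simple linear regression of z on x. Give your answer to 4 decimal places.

n = 7, Σx = 82.5, Σy = -161, Σxy = -2149.1, Σx² = 1143.75, Σy² = 4129
Sxx = Σx² − (Σx)²/n = 1143.75 − 972.321429 = 171.428571
Sxy = Σxy − (Σx)(Σy)/n = -2149.1 − (-1897.5) = -251.6
Syy = Σy² − (Σy)²/n = 4129 − 3703 = 426
b = Sxy/Sxx = -251.6/171.428571 = -1.467667
SSE = Syy − b·Sxy = 426 − (-1.467667)·(-251.6) = 56.735067

56.7351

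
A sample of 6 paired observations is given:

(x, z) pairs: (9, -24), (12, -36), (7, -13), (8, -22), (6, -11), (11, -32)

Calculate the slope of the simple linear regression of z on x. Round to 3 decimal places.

n = 6, Σx = 53, Σy = -138, Σxy = -1333, Σx² = 495
Sxx = Σx² − (Σx)²/n = 495 − 468.166667 = 26.833333
Sxy = Σxy − (Σx)(Σy)/n = -1333 − (-1219) = -114
b = Sxy/Sxx = -114/26.833333 = -4.248447

-4.248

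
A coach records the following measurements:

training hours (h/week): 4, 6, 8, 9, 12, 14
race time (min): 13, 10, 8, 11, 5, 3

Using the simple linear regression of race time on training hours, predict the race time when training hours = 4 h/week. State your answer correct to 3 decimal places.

12.874

n = 6, Σx = 53, Σy = 50, Σxy = 377, Σx² = 537
Sxx = Σx² − (Σx)²/n = 537 − 468.166667 = 68.833333
Sxy = Σxy − (Σx)(Σy)/n = 377 − 441.666667 = -64.666667
b = Sxy/Sxx = -64.666667/68.833333 = -0.939467
a = ȳ − b·x̄ = 8.333333 − (-0.939467)·8.833333 = 16.631961
ŷ(4) = a + b·4 = 16.631961 + (-0.939467)·4 = 12.874092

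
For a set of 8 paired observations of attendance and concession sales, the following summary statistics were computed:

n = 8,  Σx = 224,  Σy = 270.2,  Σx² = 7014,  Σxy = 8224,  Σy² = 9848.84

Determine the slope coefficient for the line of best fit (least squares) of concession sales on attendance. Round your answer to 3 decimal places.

Sxx = Σx² − (Σx)²/n = 7014 − 6272 = 742
Sxy = Σxy − (Σx)(Σy)/n = 8224 − 7565.6 = 658.4
b = Sxy/Sxx = 658.4/742 = 0.887332

0.887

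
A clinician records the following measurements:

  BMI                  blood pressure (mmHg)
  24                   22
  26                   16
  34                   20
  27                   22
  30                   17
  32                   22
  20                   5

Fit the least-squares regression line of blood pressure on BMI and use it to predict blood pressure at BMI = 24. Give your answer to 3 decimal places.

14.822

n = 7, Σx = 193, Σy = 124, Σxy = 3532, Σx² = 5461
Sxx = Σx² − (Σx)²/n = 5461 − 5321.285714 = 139.714286
Sxy = Σxy − (Σx)(Σy)/n = 3532 − 3418.857143 = 113.142857
b = Sxy/Sxx = 113.142857/139.714286 = 0.809816
a = ȳ − b·x̄ = 17.714286 − 0.809816·27.571429 = -4.613497
ŷ(24) = a + b·24 = -4.613497 + 0.809816·24 = 14.822086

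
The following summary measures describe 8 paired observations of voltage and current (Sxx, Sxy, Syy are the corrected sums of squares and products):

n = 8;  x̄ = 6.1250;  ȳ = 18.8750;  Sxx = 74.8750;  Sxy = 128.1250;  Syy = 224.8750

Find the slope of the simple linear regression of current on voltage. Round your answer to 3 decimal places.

1.711

b = Sxy/Sxx = 128.125/74.875 = 1.711185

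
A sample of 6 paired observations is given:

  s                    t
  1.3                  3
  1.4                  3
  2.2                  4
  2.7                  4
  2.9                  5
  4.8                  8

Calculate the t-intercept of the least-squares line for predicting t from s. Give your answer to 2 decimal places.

0.85

n = 6, Σx = 15.3, Σy = 27, Σxy = 80.6, Σx² = 47.23
Sxx = Σx² − (Σx)²/n = 47.23 − 39.015 = 8.215
Sxy = Σxy − (Σx)(Σy)/n = 80.6 − 68.85 = 11.75
b = Sxy/Sxx = 11.75/8.215 = 1.430310
a = ȳ − b·x̄ = 4.5 − 1.430310·2.55 = 0.852708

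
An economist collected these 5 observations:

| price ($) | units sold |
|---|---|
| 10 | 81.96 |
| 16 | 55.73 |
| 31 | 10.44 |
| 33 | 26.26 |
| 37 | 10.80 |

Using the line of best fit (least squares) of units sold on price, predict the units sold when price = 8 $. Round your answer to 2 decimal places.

81.48

n = 5, Σx = 127, Σy = 185.19, Σxy = 3301.1, Σx² = 3775
Sxx = Σx² − (Σx)²/n = 3775 − 3225.8 = 549.2
Sxy = Σxy − (Σx)(Σy)/n = 3301.1 − 4703.826 = -1402.726
b = Sxy/Sxx = -1402.726/549.2 = -2.554126
a = ȳ − b·x̄ = 37.038 − (-2.554126)·25.4 = 101.912800
ŷ(8) = a + b·8 = 101.912800 + (-2.554126)·8 = 81.479792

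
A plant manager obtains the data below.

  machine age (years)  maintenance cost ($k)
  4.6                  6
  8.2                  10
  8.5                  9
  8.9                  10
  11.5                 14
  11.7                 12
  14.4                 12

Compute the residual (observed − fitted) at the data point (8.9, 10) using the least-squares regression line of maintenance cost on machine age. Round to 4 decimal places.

0.1277

n = 7, Σx = 67.8, Σy = 73, Σxy = 749.3, Σx² = 716.36
Sxx = Σx² − (Σx)²/n = 716.36 − 656.691429 = 59.668571
Sxy = Σxy − (Σx)(Σy)/n = 749.3 − 707.057143 = 42.242857
b = Sxy/Sxx = 42.242857/59.668571 = 0.707958
a = ȳ − b·x̄ = 10.428571 − 0.707958·9.685714 = 3.571490
ŷ(8.9) = 3.571490 + 0.707958·8.9 = 9.872319
residual = y − ŷ = 10 − 9.872319 = 0.127681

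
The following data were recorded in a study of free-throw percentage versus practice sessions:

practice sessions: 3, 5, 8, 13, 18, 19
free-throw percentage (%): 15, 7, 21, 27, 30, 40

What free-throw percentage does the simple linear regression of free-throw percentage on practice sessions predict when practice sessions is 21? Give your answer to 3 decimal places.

39.218

n = 6, Σx = 66, Σy = 140, Σxy = 1899, Σx² = 952
Sxx = Σx² − (Σx)²/n = 952 − 726 = 226
Sxy = Σxy − (Σx)(Σy)/n = 1899 − 1540 = 359
b = Sxy/Sxx = 359/226 = 1.588496
a = ȳ − b·x̄ = 23.333333 − 1.588496·11 = 5.859882
ŷ(21) = a + b·21 = 5.859882 + 1.588496·21 = 39.218289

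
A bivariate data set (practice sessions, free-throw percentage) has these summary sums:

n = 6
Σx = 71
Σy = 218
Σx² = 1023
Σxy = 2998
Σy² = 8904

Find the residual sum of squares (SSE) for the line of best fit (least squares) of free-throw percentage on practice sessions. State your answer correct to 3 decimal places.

26.162

Sxx = Σx² − (Σx)²/n = 1023 − 840.166667 = 182.833333
Sxy = Σxy − (Σx)(Σy)/n = 2998 − 2579.666667 = 418.333333
Syy = Σy² − (Σy)²/n = 8904 − 7920.666667 = 983.333333
b = Sxy/Sxx = 418.333333/182.833333 = 2.288058
SSE = Syy − b·Sxy = 983.333333 − 2.288058·418.333333 = 26.162261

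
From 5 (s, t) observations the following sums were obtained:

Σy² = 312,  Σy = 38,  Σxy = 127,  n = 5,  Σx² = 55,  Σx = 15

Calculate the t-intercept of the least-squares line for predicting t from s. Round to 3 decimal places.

Sxx = Σx² − (Σx)²/n = 55 − 45 = 10
Sxy = Σxy − (Σx)(Σy)/n = 127 − 114 = 13
b = Sxy/Sxx = 13/10 = 1.3
a = ȳ − b·x̄ = 7.6 − 1.3·3 = 3.7

3.700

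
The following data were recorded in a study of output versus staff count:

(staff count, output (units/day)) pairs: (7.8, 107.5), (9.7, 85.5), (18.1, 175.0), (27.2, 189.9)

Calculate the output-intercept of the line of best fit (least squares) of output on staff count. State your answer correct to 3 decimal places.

n = 4, Σx = 62.8, Σy = 557.9, Σxy = 10000.63, Σx² = 1222.38
Sxx = Σx² − (Σx)²/n = 1222.38 − 985.96 = 236.42
Sxy = Σxy − (Σx)(Σy)/n = 10000.63 − 8759.03 = 1241.6
b = Sxy/Sxx = 1241.6/236.42 = 5.251671
a = ȳ − b·x̄ = 139.475 − 5.251671·15.7 = 57.023769

57.024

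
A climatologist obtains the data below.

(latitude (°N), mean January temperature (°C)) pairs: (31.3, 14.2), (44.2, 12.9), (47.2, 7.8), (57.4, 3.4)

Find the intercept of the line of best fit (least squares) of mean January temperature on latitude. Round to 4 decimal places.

28.5878

n = 4, Σx = 180.1, Σy = 38.3, Σxy = 1577.96, Σx² = 8455.93
Sxx = Σx² − (Σx)²/n = 8455.93 − 8109.0025 = 346.9275
Sxy = Σxy − (Σx)(Σy)/n = 1577.96 − 1724.4575 = -146.4975
b = Sxy/Sxx = -146.4975/346.9275 = -0.422271
a = ȳ − b·x̄ = 9.575 − (-0.422271)·45.025 = 28.587762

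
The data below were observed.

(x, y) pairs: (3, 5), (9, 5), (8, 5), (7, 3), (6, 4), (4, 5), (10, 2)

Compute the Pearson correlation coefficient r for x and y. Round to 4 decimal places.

n = 7, Σx = 47, Σy = 29, Σxy = 185, Σx² = 355, Σy² = 129
Sxx = Σx² − (Σx)²/n = 355 − 315.571429 = 39.428571
Sxy = Σxy − (Σx)(Σy)/n = 185 − 194.714286 = -9.714286
Syy = Σy² − (Σy)²/n = 129 − 120.142857 = 8.857143
r = Sxy/√(Sxx·Syy) = -9.714286/√(349.224490) = -9.714286/18.687549 = -0.519827

-0.5198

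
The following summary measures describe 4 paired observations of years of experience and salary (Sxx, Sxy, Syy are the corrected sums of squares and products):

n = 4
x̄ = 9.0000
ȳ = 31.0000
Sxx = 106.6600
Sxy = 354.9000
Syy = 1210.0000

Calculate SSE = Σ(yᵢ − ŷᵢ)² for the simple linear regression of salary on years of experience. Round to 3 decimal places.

b = Sxy/Sxx = 354.9/106.66 = 3.327395
SSE = Syy − b·Sxy = 1210 − 3.327395·354.9 = 29.107350

29.107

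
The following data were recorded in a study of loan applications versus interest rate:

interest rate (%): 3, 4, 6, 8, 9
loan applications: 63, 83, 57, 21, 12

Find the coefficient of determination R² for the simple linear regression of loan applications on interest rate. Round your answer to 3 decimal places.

n = 5, Σx = 30, Σy = 236, Σxy = 1139, Σx² = 206, Σy² = 14692
Sxx = Σx² − (Σx)²/n = 206 − 180 = 26
Sxy = Σxy − (Σx)(Σy)/n = 1139 − 1416 = -277
Syy = Σy² − (Σy)²/n = 14692 − 11139.2 = 3552.8
R² = Sxy²/(Sxx·Syy) = (-277)²/(26·3552.8) = 0.830645

0.831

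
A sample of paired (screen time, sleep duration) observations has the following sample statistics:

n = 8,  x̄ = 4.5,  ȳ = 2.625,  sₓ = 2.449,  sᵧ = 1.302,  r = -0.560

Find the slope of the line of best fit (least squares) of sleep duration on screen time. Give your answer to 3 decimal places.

-0.298

b = r · sᵧ/sₓ = -0.56 · 1.302/2.449 = -0.297722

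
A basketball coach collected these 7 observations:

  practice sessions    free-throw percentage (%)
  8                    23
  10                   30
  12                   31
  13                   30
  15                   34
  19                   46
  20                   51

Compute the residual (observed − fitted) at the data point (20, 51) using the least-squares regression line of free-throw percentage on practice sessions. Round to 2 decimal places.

n = 7, Σx = 97, Σy = 245, Σxy = 3650, Σx² = 1463
Sxx = Σx² − (Σx)²/n = 1463 − 1344.142857 = 118.857143
Sxy = Σxy − (Σx)(Σy)/n = 3650 − 3395 = 255
b = Sxy/Sxx = 255/118.857143 = 2.145433
a = ȳ − b·x̄ = 35 − 2.145433·13.857143 = 5.270433
ŷ(20) = 5.270433 + 2.145433·20 = 48.179087
residual = y − ŷ = 51 − 48.179087 = 2.820913

2.82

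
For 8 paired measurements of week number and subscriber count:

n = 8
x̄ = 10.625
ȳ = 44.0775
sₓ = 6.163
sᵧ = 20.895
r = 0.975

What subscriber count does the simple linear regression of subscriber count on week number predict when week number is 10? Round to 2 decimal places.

42.01

b = r · sᵧ/sₓ = 0.975 · 20.895/6.163 = 3.305634
a = ȳ − b·x̄ = 44.0775 − 3.305634·10.625 = 8.955134
ŷ(10) = a + b·10 = 8.955134 + 3.305634·10 = 42.011478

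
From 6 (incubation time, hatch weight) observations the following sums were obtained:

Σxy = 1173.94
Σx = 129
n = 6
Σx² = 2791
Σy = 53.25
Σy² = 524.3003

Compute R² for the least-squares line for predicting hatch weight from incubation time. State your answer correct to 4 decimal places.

0.9336

Sxx = Σx² − (Σx)²/n = 2791 − 2773.5 = 17.5
Sxy = Σxy − (Σx)(Σy)/n = 1173.94 − 1144.875 = 29.065
Syy = Σy² − (Σy)²/n = 524.3003 − 472.59375 = 51.70655
R² = Sxy²/(Sxx·Syy) = (29.065)²/(17.5·51.70655) = 0.933592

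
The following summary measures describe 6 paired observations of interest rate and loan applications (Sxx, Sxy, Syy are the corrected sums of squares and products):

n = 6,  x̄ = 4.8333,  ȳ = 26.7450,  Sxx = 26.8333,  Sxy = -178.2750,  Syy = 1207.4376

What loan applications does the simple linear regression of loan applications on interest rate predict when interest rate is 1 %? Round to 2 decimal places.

52.21

b = Sxy/Sxx = -178.275/26.8333 = -6.643797
a = ȳ − b·x̄ = 26.745 − (-6.643797)·4.8333 = 58.856464
ŷ(1) = a + b·1 = 58.856464 + (-6.643797)·1 = 52.212667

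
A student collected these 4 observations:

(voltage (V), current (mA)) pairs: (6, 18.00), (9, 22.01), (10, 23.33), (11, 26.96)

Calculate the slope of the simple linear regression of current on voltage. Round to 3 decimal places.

n = 4, Σx = 36, Σy = 90.3, Σxy = 835.95, Σx² = 338
Sxx = Σx² − (Σx)²/n = 338 − 324 = 14
Sxy = Σxy − (Σx)(Σy)/n = 835.95 − 812.7 = 23.25
b = Sxy/Sxx = 23.25/14 = 1.660714

1.661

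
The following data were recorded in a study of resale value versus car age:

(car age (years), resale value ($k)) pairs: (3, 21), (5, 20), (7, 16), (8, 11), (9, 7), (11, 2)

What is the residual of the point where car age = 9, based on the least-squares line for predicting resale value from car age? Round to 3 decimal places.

n = 6, Σx = 43, Σy = 77, Σxy = 448, Σx² = 349
Sxx = Σx² − (Σx)²/n = 349 − 308.166667 = 40.833333
Sxy = Σxy − (Σx)(Σy)/n = 448 − 551.833333 = -103.833333
b = Sxy/Sxx = -103.833333/40.833333 = -2.542857
a = ȳ − b·x̄ = 12.833333 − (-2.542857)·7.166667 = 31.057143
ŷ(9) = 31.057143 + (-2.542857)·9 = 8.171429
residual = y − ŷ = 7 − 8.171429 = -1.171429

-1.171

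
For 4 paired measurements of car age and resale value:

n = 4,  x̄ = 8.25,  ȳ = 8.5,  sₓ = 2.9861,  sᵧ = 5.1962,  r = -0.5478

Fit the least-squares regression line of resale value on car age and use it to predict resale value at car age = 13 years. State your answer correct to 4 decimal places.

b = r · sᵧ/sₓ = -0.5478 · 5.1962/2.9861 = -0.953243
a = ȳ − b·x̄ = 8.5 − (-0.953243)·8.25 = 16.364253
ŷ(13) = a + b·13 = 16.364253 + (-0.953243)·13 = 3.972097

3.9721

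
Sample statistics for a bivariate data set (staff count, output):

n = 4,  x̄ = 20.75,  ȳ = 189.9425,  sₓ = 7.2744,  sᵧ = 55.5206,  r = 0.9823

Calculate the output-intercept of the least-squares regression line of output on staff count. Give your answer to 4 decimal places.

b = r · sᵧ/sₓ = 0.9823 · 55.5206/7.2744 = 7.497235
a = ȳ − b·x̄ = 189.9425 − 7.497235·20.75 = 34.374876

34.3749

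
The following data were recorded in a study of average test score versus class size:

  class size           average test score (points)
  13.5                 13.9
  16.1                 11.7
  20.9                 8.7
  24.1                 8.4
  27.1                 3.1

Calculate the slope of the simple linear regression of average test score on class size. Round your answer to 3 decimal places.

-0.699

n = 5, Σx = 101.7, Σy = 45.8, Σxy = 844.3, Σx² = 2193.49
Sxx = Σx² − (Σx)²/n = 2193.49 − 2068.578 = 124.912
Sxy = Σxy − (Σx)(Σy)/n = 844.3 − 931.572 = -87.272
b = Sxy/Sxx = -87.272/124.912 = -0.698668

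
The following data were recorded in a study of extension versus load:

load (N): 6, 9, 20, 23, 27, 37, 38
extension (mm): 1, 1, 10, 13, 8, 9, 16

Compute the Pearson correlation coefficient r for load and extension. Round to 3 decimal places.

n = 7, Σx = 160, Σy = 58, Σxy = 1671, Σx² = 4588, Σy² = 672
Sxx = Σx² − (Σx)²/n = 4588 − 3657.142857 = 930.857143
Sxy = Σxy − (Σx)(Σy)/n = 1671 − 1325.714286 = 345.285714
Syy = Σy² − (Σy)²/n = 672 − 480.571429 = 191.428571
r = Sxy/√(Sxx·Syy) = 345.285714/√(178192.653061) = 345.285714/422.128716 = 0.817963

0.818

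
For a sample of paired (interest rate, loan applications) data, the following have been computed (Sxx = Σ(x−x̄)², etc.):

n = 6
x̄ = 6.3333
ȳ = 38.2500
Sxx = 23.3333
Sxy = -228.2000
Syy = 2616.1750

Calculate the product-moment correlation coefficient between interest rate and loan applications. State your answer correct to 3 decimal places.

-0.924

r = Sxy/√(Sxx·Syy) = -228.2/√(61043.996128) = -228.2/247.070832 = -0.923622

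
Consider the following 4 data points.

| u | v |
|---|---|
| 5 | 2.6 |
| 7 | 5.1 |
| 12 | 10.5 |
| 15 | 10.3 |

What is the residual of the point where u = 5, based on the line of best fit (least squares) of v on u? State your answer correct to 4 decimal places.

n = 4, Σx = 39, Σy = 28.5, Σxy = 329.2, Σx² = 443
Sxx = Σx² − (Σx)²/n = 443 − 380.25 = 62.75
Sxy = Σxy − (Σx)(Σy)/n = 329.2 − 277.875 = 51.325
b = Sxy/Sxx = 51.325/62.75 = 0.817928
a = ȳ − b·x̄ = 7.125 − 0.817928·9.75 = -0.849801
ŷ(5) = -0.849801 + 0.817928·5 = 3.239841
residual = y − ŷ = 2.6 − 3.239841 = -0.639841

-0.6398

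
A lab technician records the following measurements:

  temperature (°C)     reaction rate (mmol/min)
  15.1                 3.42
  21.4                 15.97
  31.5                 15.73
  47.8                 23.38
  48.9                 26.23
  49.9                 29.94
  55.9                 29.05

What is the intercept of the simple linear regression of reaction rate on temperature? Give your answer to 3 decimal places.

n = 7, Σx = 270.5, Σy = 143.72, Σxy = 6407.007, Σx² = 11969.09
Sxx = Σx² − (Σx)²/n = 11969.09 − 10452.892857 = 1516.197143
Sxy = Σxy − (Σx)(Σy)/n = 6407.007 − 5553.751429 = 853.255571
b = Sxy/Sxx = 853.255571/1516.197143 = 0.562760
a = ȳ − b·x̄ = 20.531429 − 0.562760·38.642857 = -1.215238

-1.215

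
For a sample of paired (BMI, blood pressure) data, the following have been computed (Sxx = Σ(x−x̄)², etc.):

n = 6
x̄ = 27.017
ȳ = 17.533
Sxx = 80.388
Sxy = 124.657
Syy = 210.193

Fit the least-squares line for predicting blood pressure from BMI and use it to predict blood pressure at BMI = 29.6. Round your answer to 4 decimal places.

21.5384

b = Sxy/Sxx = 124.657/80.388 = 1.550692
a = ȳ − b·x̄ = 17.533 − 1.550692·27.017 = -24.362036
ŷ(29.6) = a + b·29.6 = -24.362036 + 1.550692·29.6 = 21.538437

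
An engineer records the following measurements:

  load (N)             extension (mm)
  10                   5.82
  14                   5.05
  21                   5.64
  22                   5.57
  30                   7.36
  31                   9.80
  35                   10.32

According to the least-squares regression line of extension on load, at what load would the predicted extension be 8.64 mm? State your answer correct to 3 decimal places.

31.135

n = 7, Σx = 163, Σy = 49.56, Σxy = 1255.68, Σx² = 4307
Sxx = Σx² − (Σx)²/n = 4307 − 3795.571429 = 511.428571
Sxy = Σxy − (Σx)(Σy)/n = 1255.68 − 1154.04 = 101.64
b = Sxy/Sxx = 101.64/511.428571 = 0.198737
a = ȳ − b·x̄ = 7.08 − 0.198737·23.285714 = 2.452257
Set a + b·x = 8.64: x = (8.64 − 2.452257) / 0.198737 = 31.135267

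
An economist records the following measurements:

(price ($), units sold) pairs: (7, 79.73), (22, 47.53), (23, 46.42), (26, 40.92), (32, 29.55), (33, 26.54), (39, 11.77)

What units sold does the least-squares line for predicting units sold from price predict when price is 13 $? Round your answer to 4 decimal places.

n = 7, Σx = 182, Σy = 282.46, Σxy = 6015.8, Σx² = 5372
Sxx = Σx² − (Σx)²/n = 5372 − 4732 = 640
Sxy = Σxy − (Σx)(Σy)/n = 6015.8 − 7343.96 = -1328.16
b = Sxy/Sxx = -1328.16/640 = -2.07525
a = ȳ − b·x̄ = 40.351429 − (-2.07525)·26 = 94.307929
ŷ(13) = a + b·13 = 94.307929 + (-2.07525)·13 = 67.329679

67.3297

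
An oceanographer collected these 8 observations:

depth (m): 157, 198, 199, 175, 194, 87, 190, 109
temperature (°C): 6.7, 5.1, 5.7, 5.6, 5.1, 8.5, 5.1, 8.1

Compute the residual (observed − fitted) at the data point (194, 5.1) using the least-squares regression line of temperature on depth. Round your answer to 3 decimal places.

n = 8, Σx = 1309, Σy = 49.9, Σxy = 7756.8, Σx² = 227265
Sxx = Σx² − (Σx)²/n = 227265 − 214185.125 = 13079.875
Sxy = Σxy − (Σx)(Σy)/n = 7756.8 − 8164.8875 = -408.0875
b = Sxy/Sxx = -408.0875/13079.875 = -0.031200
a = ȳ − b·x̄ = 6.2375 − (-0.031200)·163.625 = 11.342542
ŷ(194) = 11.342542 + (-0.031200)·194 = 5.289811
residual = y − ŷ = 5.1 − 5.289811 = -0.189811

-0.190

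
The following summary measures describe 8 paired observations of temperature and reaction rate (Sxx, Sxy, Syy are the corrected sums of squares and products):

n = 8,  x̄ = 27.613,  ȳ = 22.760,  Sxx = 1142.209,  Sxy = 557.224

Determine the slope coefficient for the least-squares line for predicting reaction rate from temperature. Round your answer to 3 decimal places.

b = Sxy/Sxx = 557.224/1142.209 = 0.487848

0.488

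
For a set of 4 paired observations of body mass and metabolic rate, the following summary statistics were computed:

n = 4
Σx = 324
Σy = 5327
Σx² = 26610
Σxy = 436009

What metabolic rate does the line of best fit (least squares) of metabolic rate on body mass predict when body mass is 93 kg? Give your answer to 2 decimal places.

1480.01

Sxx = Σx² − (Σx)²/n = 26610 − 26244 = 366
Sxy = Σxy − (Σx)(Σy)/n = 436009 − 431487 = 4522
b = Sxy/Sxx = 4522/366 = 12.355191
a = ȳ − b·x̄ = 1331.75 − 12.355191·81 = 330.979508
ŷ(93) = a + b·93 = 330.979508 + 12.355191·93 = 1480.012295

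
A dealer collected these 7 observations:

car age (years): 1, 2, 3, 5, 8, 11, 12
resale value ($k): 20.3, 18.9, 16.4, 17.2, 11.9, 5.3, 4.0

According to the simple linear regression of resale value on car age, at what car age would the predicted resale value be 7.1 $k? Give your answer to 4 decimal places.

n = 7, Σx = 42, Σy = 94, Σxy = 394.8, Σx² = 368
Sxx = Σx² − (Σx)²/n = 368 − 252 = 116
Sxy = Σxy − (Σx)(Σy)/n = 394.8 − 564 = -169.2
b = Sxy/Sxx = -169.2/116 = -1.458621
a = ȳ − b·x̄ = 13.428571 − (-1.458621)·6 = 22.180296
Set a + b·x = 7.1: x = (7.1 − 22.180296) / (-1.458621) = 10.338737

10.3387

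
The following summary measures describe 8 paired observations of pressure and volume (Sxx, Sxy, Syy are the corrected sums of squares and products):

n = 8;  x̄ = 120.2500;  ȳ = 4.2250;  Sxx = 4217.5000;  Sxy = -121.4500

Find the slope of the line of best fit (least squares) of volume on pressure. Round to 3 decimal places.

b = Sxy/Sxx = -121.45/4217.5 = -0.028797

-0.029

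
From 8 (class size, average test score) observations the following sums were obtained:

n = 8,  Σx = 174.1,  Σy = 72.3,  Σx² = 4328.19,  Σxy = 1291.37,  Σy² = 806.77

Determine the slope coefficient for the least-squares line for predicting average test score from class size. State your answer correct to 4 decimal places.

Sxx = Σx² − (Σx)²/n = 4328.19 − 3788.85125 = 539.33875
Sxy = Σxy − (Σx)(Σy)/n = 1291.37 − 1573.42875 = -282.05875
b = Sxy/Sxx = -282.05875/539.33875 = -0.522971

-0.5230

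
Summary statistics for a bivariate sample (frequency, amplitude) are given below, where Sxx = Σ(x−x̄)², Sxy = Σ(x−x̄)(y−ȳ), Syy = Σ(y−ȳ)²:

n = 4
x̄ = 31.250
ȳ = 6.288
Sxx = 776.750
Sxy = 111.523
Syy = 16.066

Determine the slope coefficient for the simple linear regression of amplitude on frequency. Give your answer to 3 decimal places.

b = Sxy/Sxx = 111.523/776.75 = 0.143576

0.144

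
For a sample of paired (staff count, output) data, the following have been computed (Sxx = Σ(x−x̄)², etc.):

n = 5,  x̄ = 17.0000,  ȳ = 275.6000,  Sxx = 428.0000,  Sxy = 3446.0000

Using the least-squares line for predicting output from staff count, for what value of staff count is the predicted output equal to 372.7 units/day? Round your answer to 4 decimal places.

b = Sxy/Sxx = 3446/428 = 8.051402
a = ȳ − b·x̄ = 275.6 − 8.051402·17 = 138.726168
Set a + b·x = 372.7: x = (372.7 − 138.726168) / 8.051402 = 29.060012

29.0600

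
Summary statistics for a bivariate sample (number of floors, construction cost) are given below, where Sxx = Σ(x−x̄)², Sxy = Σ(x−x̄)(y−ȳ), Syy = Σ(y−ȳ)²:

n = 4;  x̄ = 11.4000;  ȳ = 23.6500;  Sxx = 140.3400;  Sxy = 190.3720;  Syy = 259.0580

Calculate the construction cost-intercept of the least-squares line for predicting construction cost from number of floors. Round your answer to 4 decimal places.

b = Sxy/Sxx = 190.372/140.34 = 1.356506
a = ȳ − b·x̄ = 23.65 − 1.356506·11.4 = 8.185836

8.1858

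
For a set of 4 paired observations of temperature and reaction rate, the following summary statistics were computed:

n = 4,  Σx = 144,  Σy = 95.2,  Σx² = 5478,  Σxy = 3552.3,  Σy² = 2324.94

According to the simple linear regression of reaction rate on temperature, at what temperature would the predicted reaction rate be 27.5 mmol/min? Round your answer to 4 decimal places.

44.6954

Sxx = Σx² − (Σx)²/n = 5478 − 5184 = 294
Sxy = Σxy − (Σx)(Σy)/n = 3552.3 − 3427.2 = 125.1
b = Sxy/Sxx = 125.1/294 = 0.425510
a = ȳ − b·x̄ = 23.8 − 0.425510·36 = 8.481633
Set a + b·x = 27.5: x = (27.5 − 8.481633) / 0.425510 = 44.695444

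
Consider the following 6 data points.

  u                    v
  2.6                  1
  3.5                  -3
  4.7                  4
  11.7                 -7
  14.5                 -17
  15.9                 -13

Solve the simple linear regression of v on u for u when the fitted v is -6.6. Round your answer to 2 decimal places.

n = 6, Σx = 52.9, Σy = -35, Σxy = -524.2, Σx² = 641.05
Sxx = Σx² − (Σx)²/n = 641.05 − 466.401667 = 174.648333
Sxy = Σxy − (Σx)(Σy)/n = -524.2 − (-308.583333) = -215.616667
b = Sxy/Sxx = -215.616667/174.648333 = -1.234576
a = ȳ − b·x̄ = -5.833333 − (-1.234576)·8.816667 = 5.051513
Set a + b·x = -6.6: x = (-6.6 − 5.051513) / (-1.234576) = 9.437663

9.44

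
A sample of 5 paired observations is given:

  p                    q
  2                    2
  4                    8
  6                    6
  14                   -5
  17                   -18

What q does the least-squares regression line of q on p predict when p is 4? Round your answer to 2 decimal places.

5.15

n = 5, Σx = 43, Σy = -7, Σxy = -304, Σx² = 541
Sxx = Σx² − (Σx)²/n = 541 − 369.8 = 171.2
Sxy = Σxy − (Σx)(Σy)/n = -304 − (-60.2) = -243.8
b = Sxy/Sxx = -243.8/171.2 = -1.424065
a = ȳ − b·x̄ = -1.4 − (-1.424065)·8.6 = 10.846963
ŷ(4) = a + b·4 = 10.846963 + (-1.424065)·4 = 5.150701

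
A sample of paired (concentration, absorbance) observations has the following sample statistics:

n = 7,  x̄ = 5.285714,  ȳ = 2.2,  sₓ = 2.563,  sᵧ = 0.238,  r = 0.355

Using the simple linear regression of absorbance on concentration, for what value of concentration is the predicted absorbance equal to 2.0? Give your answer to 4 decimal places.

-0.7813

b = r · sᵧ/sₓ = 0.355 · 0.238/2.563 = 0.032965
a = ȳ − b·x̄ = 2.2 − 0.032965·5.285714 = 2.025755
Set a + b·x = 2.0: x = (2.0 − 2.025755) / 0.032965 = -0.781276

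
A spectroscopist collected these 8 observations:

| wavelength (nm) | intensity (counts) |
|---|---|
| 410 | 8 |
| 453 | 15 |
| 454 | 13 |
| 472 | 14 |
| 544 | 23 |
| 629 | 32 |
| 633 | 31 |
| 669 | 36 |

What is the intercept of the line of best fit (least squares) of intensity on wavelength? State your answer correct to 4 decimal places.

-34.2880

n = 8, Σx = 4264, Σy = 172, Σxy = 98932, Σx² = 2342036
Sxx = Σx² − (Σx)²/n = 2342036 − 2272712 = 69324
Sxy = Σxy − (Σx)(Σy)/n = 98932 − 91676 = 7256
b = Sxy/Sxx = 7256/69324 = 0.104668
a = ȳ − b·x̄ = 21.5 − 0.104668·533 = -34.288010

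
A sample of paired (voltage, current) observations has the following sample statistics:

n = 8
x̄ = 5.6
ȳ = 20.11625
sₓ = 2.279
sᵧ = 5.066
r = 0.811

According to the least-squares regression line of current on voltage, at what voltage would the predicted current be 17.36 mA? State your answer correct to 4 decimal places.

b = r · sᵧ/sₓ = 0.811 · 5.066/2.279 = 1.802776
a = ȳ − b·x̄ = 20.11625 − 1.802776·5.6 = 10.020706
Set a + b·x = 17.36: x = (17.36 − 10.020706) / 1.802776 = 4.071108

4.0711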